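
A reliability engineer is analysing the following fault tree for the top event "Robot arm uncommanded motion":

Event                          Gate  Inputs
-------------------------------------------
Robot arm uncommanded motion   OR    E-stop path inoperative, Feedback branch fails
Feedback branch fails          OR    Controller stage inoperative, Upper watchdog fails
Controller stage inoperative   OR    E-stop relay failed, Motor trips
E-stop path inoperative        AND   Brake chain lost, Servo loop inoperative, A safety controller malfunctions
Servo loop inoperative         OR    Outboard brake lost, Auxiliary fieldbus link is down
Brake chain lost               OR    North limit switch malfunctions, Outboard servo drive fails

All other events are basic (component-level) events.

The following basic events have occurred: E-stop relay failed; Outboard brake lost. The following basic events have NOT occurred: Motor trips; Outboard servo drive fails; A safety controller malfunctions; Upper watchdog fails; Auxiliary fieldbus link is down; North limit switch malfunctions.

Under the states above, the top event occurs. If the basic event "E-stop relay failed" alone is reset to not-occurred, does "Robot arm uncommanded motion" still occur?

Counterfactual: set "E-stop relay failed" to not occurred.
Brake chain lost [OR]: North limit switch malfunctions=not, Outboard servo drive fails=not → no input occurs → does not occur.
Servo loop inoperative [OR]: Outboard brake lost=occurs, Auxiliary fieldbus link is down=not → at least one input occurs → occurs.
E-stop path inoperative [AND]: Brake chain lost=not, Servo loop inoperative=occurs, A safety controller malfunctions=not → not all inputs occur → does not occur.
Controller stage inoperative [OR]: E-stop relay failed=not, Motor trips=not → no input occurs → does not occur.
Feedback branch fails [OR]: Controller stage inoperative=not, Upper watchdog fails=not → no input occurs → does not occur.
Robot arm uncommanded motion [OR]: E-stop path inoperative=not, Feedback branch fails=not → no input occurs → does not occur.

No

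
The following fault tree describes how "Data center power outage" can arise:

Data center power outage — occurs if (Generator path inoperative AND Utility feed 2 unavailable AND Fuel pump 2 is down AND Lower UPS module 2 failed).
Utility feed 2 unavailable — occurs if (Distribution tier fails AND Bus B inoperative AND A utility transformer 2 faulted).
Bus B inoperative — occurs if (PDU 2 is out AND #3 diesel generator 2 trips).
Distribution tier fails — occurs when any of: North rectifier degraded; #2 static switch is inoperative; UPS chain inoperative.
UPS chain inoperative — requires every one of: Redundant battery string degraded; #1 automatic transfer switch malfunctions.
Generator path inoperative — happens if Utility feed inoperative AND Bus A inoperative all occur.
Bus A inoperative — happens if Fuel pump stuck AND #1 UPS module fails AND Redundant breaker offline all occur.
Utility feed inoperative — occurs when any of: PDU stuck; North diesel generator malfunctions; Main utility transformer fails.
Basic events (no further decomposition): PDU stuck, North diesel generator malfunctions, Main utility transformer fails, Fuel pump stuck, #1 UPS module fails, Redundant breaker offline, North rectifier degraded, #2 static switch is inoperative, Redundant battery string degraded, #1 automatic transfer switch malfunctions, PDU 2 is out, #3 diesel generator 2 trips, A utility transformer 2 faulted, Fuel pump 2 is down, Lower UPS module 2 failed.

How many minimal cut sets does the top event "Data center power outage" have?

Utility feed inoperative [OR]: union of children's cut sets → 3 cut set(s).
Bus A inoperative [AND]: one cut set from each child combined → 1 × 1 × 1 = 1 cut set(s).
Generator path inoperative [AND]: one cut set from each child combined → 3 × 1 = 3 cut set(s).
UPS chain inoperative [AND]: one cut set from each child combined → 1 × 1 = 1 cut set(s).
Distribution tier fails [OR]: union of children's cut sets → 3 cut set(s).
Bus B inoperative [AND]: one cut set from each child combined → 1 × 1 = 1 cut set(s).
Utility feed 2 unavailable [AND]: one cut set from each child combined → 3 × 1 × 1 = 3 cut set(s).
Data center power outage [AND]: one cut set from each child combined → 3 × 3 × 1 × 1 = 9 cut set(s).
Minimal cut sets: {#1 UPS module fails, #3 diesel generator 2 trips, A utility transformer 2 faulted, Fuel pump 2 is down, Fuel pump stuck, Lower UPS module 2 failed, North rectifier degraded, PDU 2 is out, PDU stuck, Redundant breaker offline}; {#1 UPS module fails, #2 static switch is inoperative, #3 diesel generator 2 trips, A utility transformer 2 faulted, Fuel pump 2 is down, Fuel pump stuck, Lower UPS module 2 failed, PDU 2 is out, PDU stuck, Redundant breaker offline}; {#1 UPS module fails, #1 automatic transfer switch malfunctions, #3 diesel generator 2 trips, A utility transformer 2 faulted, Fuel pump 2 is down, Fuel pump stuck, Lower UPS module 2 failed, PDU 2 is out, PDU stuck, Redundant battery string degraded, Redundant breaker offline}; {#1 UPS module fails, #3 diesel generator 2 trips, A utility transformer 2 faulted, Fuel pump 2 is down, Fuel pump stuck, Lower UPS module 2 failed, North diesel generator malfunctions, North rectifier degraded, PDU 2 is out, Redundant breaker offline}; {#1 UPS module fails, #2 static switch is inoperative, #3 diesel generator 2 trips, A utility transformer 2 faulted, Fuel pump 2 is down, Fuel pump stuck, Lower UPS module 2 failed, North diesel generator malfunctions, PDU 2 is out, Redundant breaker offline}; {#1 UPS module fails, #1 automatic transfer switch malfunctions, #3 diesel generator 2 trips, A utility transformer 2 faulted, Fuel pump 2 is down, Fuel pump stuck, Lower UPS module 2 failed, North diesel generator malfunctions, PDU 2 is out, Redundant battery string degraded, Redundant breaker offline}; {#1 UPS module fails, #3 diesel generator 2 trips, A utility transformer 2 faulted, Fuel pump 2 is down, Fuel pump stuck, Lower UPS module 2 failed, Main utility transformer fails, North rectifier degraded, PDU 2 is out, Redundant breaker offline}; {#1 UPS module fails, #2 static switch is inoperative, #3 diesel generator 2 trips, A utility transformer 2 faulted, Fuel pump 2 is down, Fuel pump stuck, Lower UPS module 2 failed, Main utility transformer fails, PDU 2 is out, Redundant breaker offline}; {#1 UPS module fails, #1 automatic transfer switch malfunctions, #3 diesel generator 2 trips, A utility transformer 2 faulted, Fuel pump 2 is down, Fuel pump stuck, Lower UPS module 2 failed, Main utility transformer fails, PDU 2 is out, Redundant battery string degraded, Redundant breaker offline}.

9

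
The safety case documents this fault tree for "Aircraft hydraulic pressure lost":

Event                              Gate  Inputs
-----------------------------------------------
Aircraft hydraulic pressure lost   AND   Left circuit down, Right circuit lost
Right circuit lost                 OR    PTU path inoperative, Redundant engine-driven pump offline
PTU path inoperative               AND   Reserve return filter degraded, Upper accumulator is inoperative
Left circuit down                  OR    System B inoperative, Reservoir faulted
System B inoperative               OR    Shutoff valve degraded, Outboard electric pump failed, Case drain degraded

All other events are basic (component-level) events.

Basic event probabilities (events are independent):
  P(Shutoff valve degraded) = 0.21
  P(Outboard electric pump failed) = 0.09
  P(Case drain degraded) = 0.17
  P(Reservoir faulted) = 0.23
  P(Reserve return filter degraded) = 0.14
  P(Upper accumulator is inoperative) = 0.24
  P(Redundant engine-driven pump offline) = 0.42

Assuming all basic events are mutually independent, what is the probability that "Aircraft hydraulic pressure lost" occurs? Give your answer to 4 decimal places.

0.2376

P(System B inoperative) [OR] = 1 − (1−0.21) × (1−0.09) × (1−0.17) = 0.403313
P(Left circuit down) [OR] = 1 − (1−0.403313) × (1−0.23) = 0.540551
P(PTU path inoperative) [AND] = 0.14 × 0.24 = 0.033600
P(Right circuit lost) [OR] = 1 − (1−0.033600) × (1−0.42) = 0.439488
P(Aircraft hydraulic pressure lost) [AND] = 0.540551 × 0.439488 = 0.237566
Rounded to 4 decimal places: P(Aircraft hydraulic pressure lost) ≈ 0.2376.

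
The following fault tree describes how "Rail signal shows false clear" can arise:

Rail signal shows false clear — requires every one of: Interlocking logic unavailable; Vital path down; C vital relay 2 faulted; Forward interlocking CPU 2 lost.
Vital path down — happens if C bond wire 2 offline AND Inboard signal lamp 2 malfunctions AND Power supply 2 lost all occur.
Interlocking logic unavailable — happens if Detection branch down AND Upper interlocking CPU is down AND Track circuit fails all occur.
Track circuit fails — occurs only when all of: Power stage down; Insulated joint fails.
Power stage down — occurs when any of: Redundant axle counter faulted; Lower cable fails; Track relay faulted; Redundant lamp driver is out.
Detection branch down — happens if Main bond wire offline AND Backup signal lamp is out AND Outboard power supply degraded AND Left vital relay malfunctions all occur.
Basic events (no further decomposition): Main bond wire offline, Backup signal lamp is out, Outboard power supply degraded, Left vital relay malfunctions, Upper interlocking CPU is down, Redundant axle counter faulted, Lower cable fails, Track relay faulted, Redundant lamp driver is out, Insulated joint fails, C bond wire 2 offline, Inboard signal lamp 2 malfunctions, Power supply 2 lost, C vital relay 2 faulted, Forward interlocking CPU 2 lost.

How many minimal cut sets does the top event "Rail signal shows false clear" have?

Detection branch down [AND]: one cut set from each child combined → 1 × 1 × 1 × 1 = 1 cut set(s).
Power stage down [OR]: union of children's cut sets → 4 cut set(s).
Track circuit fails [AND]: one cut set from each child combined → 4 × 1 = 4 cut set(s).
Interlocking logic unavailable [AND]: one cut set from each child combined → 1 × 1 × 4 = 4 cut set(s).
Vital path down [AND]: one cut set from each child combined → 1 × 1 × 1 = 1 cut set(s).
Rail signal shows false clear [AND]: one cut set from each child combined → 4 × 1 × 1 × 1 = 4 cut set(s).
Minimal cut sets: {Backup signal lamp is out, C bond wire 2 offline, C vital relay 2 faulted, Forward interlocking CPU 2 lost, Inboard signal lamp 2 malfunctions, Insulated joint fails, Left vital relay malfunctions, Main bond wire offline, Outboard power supply degraded, Power supply 2 lost, Redundant axle counter faulted, Upper interlocking CPU is down}; {Backup signal lamp is out, C bond wire 2 offline, C vital relay 2 faulted, Forward interlocking CPU 2 lost, Inboard signal lamp 2 malfunctions, Insulated joint fails, Left vital relay malfunctions, Lower cable fails, Main bond wire offline, Outboard power supply degraded, Power supply 2 lost, Upper interlocking CPU is down}; {Backup signal lamp is out, C bond wire 2 offline, C vital relay 2 faulted, Forward interlocking CPU 2 lost, Inboard signal lamp 2 malfunctions, Insulated joint fails, Left vital relay malfunctions, Main bond wire offline, Outboard power supply degraded, Power supply 2 lost, Track relay faulted, Upper interlocking CPU is down}; {Backup signal lamp is out, C bond wire 2 offline, C vital relay 2 faulted, Forward interlocking CPU 2 lost, Inboard signal lamp 2 malfunctions, Insulated joint fails, Left vital relay malfunctions, Main bond wire offline, Outboard power supply degraded, Power supply 2 lost, Redundant lamp driver is out, Upper interlocking CPU is down}.

4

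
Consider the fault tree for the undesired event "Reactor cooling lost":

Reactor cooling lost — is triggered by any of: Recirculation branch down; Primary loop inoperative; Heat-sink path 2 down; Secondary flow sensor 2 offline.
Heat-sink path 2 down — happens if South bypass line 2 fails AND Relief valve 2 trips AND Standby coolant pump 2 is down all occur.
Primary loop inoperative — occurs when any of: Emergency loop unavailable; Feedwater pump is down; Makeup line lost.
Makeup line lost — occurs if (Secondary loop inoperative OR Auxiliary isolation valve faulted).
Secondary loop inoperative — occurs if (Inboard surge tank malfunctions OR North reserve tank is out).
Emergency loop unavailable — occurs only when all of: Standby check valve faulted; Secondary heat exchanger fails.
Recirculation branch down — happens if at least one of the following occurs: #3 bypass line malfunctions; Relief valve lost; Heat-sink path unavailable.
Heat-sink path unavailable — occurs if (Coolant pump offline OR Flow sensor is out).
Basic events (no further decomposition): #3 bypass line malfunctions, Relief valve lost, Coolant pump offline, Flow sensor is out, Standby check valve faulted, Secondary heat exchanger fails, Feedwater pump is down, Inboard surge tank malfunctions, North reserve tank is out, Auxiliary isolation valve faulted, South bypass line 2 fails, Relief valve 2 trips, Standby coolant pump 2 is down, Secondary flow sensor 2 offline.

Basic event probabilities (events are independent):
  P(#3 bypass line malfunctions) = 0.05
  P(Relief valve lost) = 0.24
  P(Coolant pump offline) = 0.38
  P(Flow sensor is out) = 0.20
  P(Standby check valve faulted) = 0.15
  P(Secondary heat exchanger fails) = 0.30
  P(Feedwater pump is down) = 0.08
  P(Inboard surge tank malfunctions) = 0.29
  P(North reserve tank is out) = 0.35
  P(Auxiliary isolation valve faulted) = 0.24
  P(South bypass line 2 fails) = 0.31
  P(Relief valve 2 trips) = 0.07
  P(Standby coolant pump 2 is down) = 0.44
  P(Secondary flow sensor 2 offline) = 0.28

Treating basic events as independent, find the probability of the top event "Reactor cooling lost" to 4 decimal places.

P(Heat-sink path unavailable) [OR] = 1 − (1−0.38) × (1−0.20) = 0.504000
P(Recirculation branch down) [OR] = 1 − (1−0.05) × (1−0.24) × (1−0.504000) = 0.641888
P(Emergency loop unavailable) [AND] = 0.15 × 0.30 = 0.045000
P(Secondary loop inoperative) [OR] = 1 − (1−0.29) × (1−0.35) = 0.538500
P(Makeup line lost) [OR] = 1 − (1−0.538500) × (1−0.24) = 0.649260
P(Primary loop inoperative) [OR] = 1 − (1−0.045000) × (1−0.08) × (1−0.649260) = 0.691840
P(Heat-sink path 2 down) [AND] = 0.31 × 0.07 × 0.44 = 0.009548
P(Reactor cooling lost) [OR] = 1 − (1−0.641888) × (1−0.691840) × (1−0.009548) × (1−0.28) = 0.921302
Rounded to 4 decimal places: P(Reactor cooling lost) ≈ 0.9213.

0.9213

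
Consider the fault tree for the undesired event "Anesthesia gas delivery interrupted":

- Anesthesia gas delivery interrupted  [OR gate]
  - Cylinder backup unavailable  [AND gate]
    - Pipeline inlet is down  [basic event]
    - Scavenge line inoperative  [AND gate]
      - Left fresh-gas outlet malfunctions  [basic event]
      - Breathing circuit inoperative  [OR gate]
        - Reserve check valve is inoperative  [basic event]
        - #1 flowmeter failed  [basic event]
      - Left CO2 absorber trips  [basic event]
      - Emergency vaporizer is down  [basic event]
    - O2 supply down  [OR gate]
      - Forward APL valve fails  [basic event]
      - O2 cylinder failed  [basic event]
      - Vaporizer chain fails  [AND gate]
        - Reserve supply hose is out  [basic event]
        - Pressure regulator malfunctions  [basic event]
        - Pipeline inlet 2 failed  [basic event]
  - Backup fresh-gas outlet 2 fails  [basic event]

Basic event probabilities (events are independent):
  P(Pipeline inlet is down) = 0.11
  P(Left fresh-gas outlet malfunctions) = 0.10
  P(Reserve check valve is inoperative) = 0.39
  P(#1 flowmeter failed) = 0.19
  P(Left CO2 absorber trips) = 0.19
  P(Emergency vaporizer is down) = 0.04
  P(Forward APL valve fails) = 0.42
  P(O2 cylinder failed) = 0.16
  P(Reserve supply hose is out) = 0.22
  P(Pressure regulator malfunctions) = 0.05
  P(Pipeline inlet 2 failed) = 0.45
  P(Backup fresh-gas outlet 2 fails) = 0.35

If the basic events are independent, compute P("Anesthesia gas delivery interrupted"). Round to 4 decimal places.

P(Breathing circuit inoperative) [OR] = 1 − (1−0.39) × (1−0.19) = 0.505900
P(Scavenge line inoperative) [AND] = 0.10 × 0.505900 × 0.19 × 0.04 = 0.000384
P(Vaporizer chain fails) [AND] = 0.22 × 0.05 × 0.45 = 0.004950
P(O2 supply down) [OR] = 1 − (1−0.42) × (1−0.16) × (1−0.004950) = 0.515212
P(Cylinder backup unavailable) [AND] = 0.11 × 0.000384 × 0.515212 = 0.000022
P(Anesthesia gas delivery interrupted) [OR] = 1 − (1−0.000022) × (1−0.35) = 0.350014
Rounded to 4 decimal places: P(Anesthesia gas delivery interrupted) ≈ 0.3500.

0.3500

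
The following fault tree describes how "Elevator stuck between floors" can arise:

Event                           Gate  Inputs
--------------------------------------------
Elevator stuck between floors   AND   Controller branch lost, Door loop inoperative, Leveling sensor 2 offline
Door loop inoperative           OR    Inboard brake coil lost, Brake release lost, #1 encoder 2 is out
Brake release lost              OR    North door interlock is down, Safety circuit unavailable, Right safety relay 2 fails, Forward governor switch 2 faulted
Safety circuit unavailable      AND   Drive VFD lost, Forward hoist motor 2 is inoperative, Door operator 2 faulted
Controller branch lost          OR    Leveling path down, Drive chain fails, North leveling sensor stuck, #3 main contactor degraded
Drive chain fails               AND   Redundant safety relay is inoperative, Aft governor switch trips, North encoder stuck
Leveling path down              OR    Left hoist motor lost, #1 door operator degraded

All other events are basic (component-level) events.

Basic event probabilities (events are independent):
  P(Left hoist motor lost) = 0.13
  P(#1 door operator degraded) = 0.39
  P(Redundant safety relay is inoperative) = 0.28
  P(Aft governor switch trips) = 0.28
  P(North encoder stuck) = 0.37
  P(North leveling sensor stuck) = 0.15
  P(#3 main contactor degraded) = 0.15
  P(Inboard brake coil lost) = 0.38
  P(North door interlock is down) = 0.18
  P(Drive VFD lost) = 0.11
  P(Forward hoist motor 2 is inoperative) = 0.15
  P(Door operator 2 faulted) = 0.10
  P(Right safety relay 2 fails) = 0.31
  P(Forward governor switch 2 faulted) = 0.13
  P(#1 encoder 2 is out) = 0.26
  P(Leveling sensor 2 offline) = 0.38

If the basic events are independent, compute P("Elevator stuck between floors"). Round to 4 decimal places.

0.1847

P(Leveling path down) [OR] = 1 − (1−0.13) × (1−0.39) = 0.469300
P(Drive chain fails) [AND] = 0.28 × 0.28 × 0.37 = 0.029008
P(Controller branch lost) [OR] = 1 − (1−0.469300) × (1−0.029008) × (1−0.15) × (1−0.15) = 0.627692
P(Safety circuit unavailable) [AND] = 0.11 × 0.15 × 0.10 = 0.001650
P(Brake release lost) [OR] = 1 − (1−0.18) × (1−0.001650) × (1−0.31) × (1−0.13) = 0.508566
P(Door loop inoperative) [OR] = 1 − (1−0.38) × (1−0.508566) × (1−0.26) = 0.774530
P(Elevator stuck between floors) [AND] = 0.627692 × 0.774530 × 0.38 = 0.184743
Rounded to 4 decimal places: P(Elevator stuck between floors) ≈ 0.1847.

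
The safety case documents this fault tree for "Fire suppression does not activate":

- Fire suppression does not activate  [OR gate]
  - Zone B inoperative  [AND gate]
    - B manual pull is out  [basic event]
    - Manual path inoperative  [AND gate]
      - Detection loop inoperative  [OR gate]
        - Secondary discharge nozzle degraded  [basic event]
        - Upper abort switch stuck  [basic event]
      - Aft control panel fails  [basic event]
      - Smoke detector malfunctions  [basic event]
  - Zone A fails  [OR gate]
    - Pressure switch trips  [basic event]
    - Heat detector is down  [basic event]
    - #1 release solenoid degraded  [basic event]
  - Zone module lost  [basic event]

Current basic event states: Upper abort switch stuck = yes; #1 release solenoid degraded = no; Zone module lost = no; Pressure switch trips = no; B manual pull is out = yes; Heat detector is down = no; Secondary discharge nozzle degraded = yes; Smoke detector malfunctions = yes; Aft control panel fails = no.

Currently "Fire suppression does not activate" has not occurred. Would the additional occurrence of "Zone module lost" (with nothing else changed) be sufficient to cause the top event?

Yes

Counterfactual: set "Zone module lost" to occurred.
Detection loop inoperative [OR]: Secondary discharge nozzle degraded=occurs, Upper abort switch stuck=occurs → at least one input occurs → occurs.
Manual path inoperative [AND]: Detection loop inoperative=occurs, Aft control panel fails=not, Smoke detector malfunctions=occurs → not all inputs occur → does not occur.
Zone B inoperative [AND]: B manual pull is out=occurs, Manual path inoperative=not → not all inputs occur → does not occur.
Zone A fails [OR]: Pressure switch trips=not, Heat detector is down=not, #1 release solenoid degraded=not → no input occurs → does not occur.
Fire suppression does not activate [OR]: Zone B inoperative=not, Zone A fails=not, Zone module lost=occurs → at least one input occurs → occurs.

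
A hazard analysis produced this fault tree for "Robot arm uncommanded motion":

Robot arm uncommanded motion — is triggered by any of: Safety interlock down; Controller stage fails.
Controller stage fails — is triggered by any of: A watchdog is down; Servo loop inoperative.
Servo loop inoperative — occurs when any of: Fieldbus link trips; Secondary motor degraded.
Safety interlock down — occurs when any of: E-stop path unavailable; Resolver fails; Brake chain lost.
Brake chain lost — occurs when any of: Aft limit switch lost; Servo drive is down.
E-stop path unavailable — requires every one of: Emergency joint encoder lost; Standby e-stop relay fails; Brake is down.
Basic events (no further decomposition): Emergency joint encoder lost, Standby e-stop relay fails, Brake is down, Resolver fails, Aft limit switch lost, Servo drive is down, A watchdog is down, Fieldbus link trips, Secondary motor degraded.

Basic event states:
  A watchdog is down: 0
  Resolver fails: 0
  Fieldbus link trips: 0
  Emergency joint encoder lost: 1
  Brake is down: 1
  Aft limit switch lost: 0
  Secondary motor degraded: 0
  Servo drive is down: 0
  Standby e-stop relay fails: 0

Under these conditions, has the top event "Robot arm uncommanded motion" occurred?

E-stop path unavailable [AND]: Emergency joint encoder lost=occurs, Standby e-stop relay fails=not, Brake is down=occurs → not all inputs occur → does not occur.
Brake chain lost [OR]: Aft limit switch lost=not, Servo drive is down=not → no input occurs → does not occur.
Safety interlock down [OR]: E-stop path unavailable=not, Resolver fails=not, Brake chain lost=not → no input occurs → does not occur.
Servo loop inoperative [OR]: Fieldbus link trips=not, Secondary motor degraded=not → no input occurs → does not occur.
Controller stage fails [OR]: A watchdog is down=not, Servo loop inoperative=not → no input occurs → does not occur.
Robot arm uncommanded motion [OR]: Safety interlock down=not, Controller stage fails=not → no input occurs → does not occur.

No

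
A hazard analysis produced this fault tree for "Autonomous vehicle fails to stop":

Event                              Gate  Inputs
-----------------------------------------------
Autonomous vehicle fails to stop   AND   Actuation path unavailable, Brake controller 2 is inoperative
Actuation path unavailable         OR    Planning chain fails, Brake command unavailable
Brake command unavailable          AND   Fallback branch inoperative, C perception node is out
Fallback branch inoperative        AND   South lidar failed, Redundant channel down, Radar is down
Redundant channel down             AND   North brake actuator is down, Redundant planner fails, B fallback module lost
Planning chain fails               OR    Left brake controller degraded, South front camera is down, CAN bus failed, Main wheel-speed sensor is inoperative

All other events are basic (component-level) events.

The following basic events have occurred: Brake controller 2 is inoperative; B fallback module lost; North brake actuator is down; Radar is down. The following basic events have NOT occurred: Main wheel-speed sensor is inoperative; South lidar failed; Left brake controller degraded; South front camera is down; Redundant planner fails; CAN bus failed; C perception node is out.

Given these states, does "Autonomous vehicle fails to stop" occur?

No

Planning chain fails [OR]: Left brake controller degraded=not, South front camera is down=not, CAN bus failed=not, Main wheel-speed sensor is inoperative=not → no input occurs → does not occur.
Redundant channel down [AND]: North brake actuator is down=occurs, Redundant planner fails=not, B fallback module lost=occurs → not all inputs occur → does not occur.
Fallback branch inoperative [AND]: South lidar failed=not, Redundant channel down=not, Radar is down=occurs → not all inputs occur → does not occur.
Brake command unavailable [AND]: Fallback branch inoperative=not, C perception node is out=not → not all inputs occur → does not occur.
Actuation path unavailable [OR]: Planning chain fails=not, Brake command unavailable=not → no input occurs → does not occur.
Autonomous vehicle fails to stop [AND]: Actuation path unavailable=not, Brake controller 2 is inoperative=occurs → not all inputs occur → does not occur.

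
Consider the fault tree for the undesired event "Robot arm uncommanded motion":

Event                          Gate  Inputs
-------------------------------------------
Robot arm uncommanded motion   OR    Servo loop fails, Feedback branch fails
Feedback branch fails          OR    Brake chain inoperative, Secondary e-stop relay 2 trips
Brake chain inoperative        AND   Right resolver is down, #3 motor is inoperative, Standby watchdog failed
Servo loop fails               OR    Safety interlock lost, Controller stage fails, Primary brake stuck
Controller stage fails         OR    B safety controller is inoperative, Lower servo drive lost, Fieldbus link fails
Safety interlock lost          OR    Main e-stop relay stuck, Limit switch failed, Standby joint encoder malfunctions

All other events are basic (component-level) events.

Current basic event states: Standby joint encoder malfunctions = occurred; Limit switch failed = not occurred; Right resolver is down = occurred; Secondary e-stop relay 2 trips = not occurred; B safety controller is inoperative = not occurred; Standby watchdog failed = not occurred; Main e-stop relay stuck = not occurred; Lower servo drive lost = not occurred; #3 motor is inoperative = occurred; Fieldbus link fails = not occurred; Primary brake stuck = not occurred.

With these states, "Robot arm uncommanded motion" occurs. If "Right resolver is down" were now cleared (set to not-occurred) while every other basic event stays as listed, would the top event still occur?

Yes

Counterfactual: set "Right resolver is down" to not occurred.
Safety interlock lost [OR]: Main e-stop relay stuck=not, Limit switch failed=not, Standby joint encoder malfunctions=occurs → at least one input occurs → occurs.
Controller stage fails [OR]: B safety controller is inoperative=not, Lower servo drive lost=not, Fieldbus link fails=not → no input occurs → does not occur.
Servo loop fails [OR]: Safety interlock lost=occurs, Controller stage fails=not, Primary brake stuck=not → at least one input occurs → occurs.
Brake chain inoperative [AND]: Right resolver is down=not, #3 motor is inoperative=occurs, Standby watchdog failed=not → not all inputs occur → does not occur.
Feedback branch fails [OR]: Brake chain inoperative=not, Secondary e-stop relay 2 trips=not → no input occurs → does not occur.
Robot arm uncommanded motion [OR]: Servo loop fails=occurs, Feedback branch fails=not → at least one input occurs → occurs.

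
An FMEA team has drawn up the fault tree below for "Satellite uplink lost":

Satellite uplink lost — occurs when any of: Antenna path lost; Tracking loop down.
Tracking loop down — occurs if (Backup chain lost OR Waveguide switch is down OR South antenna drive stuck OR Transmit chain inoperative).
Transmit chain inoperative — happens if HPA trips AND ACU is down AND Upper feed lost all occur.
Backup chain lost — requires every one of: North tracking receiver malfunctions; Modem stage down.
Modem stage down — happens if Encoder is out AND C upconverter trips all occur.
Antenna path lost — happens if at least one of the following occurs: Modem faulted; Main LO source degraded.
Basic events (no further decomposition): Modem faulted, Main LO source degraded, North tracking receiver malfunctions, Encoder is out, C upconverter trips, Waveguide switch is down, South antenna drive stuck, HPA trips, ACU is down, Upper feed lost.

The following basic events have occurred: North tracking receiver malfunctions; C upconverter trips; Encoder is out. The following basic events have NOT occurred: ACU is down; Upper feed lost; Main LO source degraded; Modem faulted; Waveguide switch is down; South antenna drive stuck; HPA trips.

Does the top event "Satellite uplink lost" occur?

Antenna path lost [OR]: Modem faulted=not, Main LO source degraded=not → no input occurs → does not occur.
Modem stage down [AND]: Encoder is out=occurs, C upconverter trips=occurs → all inputs occur → occurs.
Backup chain lost [AND]: North tracking receiver malfunctions=occurs, Modem stage down=occurs → all inputs occur → occurs.
Transmit chain inoperative [AND]: HPA trips=not, ACU is down=not, Upper feed lost=not → not all inputs occur → does not occur.
Tracking loop down [OR]: Backup chain lost=occurs, Waveguide switch is down=not, South antenna drive stuck=not, Transmit chain inoperative=not → at least one input occurs → occurs.
Satellite uplink lost [OR]: Antenna path lost=not, Tracking loop down=occurs → at least one input occurs → occurs.

Yes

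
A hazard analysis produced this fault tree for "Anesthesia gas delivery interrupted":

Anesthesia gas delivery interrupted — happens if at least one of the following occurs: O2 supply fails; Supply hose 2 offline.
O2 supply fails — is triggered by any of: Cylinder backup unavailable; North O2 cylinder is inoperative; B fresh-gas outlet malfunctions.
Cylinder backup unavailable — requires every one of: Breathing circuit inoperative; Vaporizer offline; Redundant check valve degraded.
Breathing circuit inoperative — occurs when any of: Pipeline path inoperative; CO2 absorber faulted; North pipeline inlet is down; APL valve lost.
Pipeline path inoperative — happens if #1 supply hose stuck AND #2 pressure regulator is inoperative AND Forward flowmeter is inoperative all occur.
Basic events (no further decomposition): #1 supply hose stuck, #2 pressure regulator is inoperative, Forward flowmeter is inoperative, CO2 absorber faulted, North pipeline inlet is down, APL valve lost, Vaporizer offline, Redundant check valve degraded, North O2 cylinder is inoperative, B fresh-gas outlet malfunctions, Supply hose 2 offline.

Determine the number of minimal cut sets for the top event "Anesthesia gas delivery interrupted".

Pipeline path inoperative [AND]: one cut set from each child combined → 1 × 1 × 1 = 1 cut set(s).
Breathing circuit inoperative [OR]: union of children's cut sets → 4 cut set(s).
Cylinder backup unavailable [AND]: one cut set from each child combined → 4 × 1 × 1 = 4 cut set(s).
O2 supply fails [OR]: union of children's cut sets → 6 cut set(s).
Anesthesia gas delivery interrupted [OR]: union of children's cut sets → 7 cut set(s).
Minimal cut sets: {#1 supply hose stuck, #2 pressure regulator is inoperative, Forward flowmeter is inoperative, Redundant check valve degraded, Vaporizer offline}; {CO2 absorber faulted, Redundant check valve degraded, Vaporizer offline}; {North pipeline inlet is down, Redundant check valve degraded, Vaporizer offline}; {APL valve lost, Redundant check valve degraded, Vaporizer offline}; {North O2 cylinder is inoperative}; {B fresh-gas outlet malfunctions}; {Supply hose 2 offline}.

7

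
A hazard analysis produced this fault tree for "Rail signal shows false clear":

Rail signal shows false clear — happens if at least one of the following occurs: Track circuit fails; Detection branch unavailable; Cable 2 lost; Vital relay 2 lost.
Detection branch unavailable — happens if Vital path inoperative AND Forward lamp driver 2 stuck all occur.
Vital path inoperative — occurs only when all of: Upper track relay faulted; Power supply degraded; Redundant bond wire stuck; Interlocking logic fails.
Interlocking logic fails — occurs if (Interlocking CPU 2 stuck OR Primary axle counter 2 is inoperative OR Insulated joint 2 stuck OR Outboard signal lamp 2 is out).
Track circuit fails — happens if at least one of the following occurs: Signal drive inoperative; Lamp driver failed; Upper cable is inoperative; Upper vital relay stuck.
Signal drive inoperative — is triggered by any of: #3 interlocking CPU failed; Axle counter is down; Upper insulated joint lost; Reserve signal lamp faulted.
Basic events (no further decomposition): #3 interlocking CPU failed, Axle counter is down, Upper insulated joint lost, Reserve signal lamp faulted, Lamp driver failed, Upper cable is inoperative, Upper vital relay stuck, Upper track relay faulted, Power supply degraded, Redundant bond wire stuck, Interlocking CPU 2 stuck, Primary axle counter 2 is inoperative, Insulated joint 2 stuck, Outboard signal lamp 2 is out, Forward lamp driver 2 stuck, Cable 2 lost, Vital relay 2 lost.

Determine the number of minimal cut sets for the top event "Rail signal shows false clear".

Signal drive inoperative [OR]: union of children's cut sets → 4 cut set(s).
Track circuit fails [OR]: union of children's cut sets → 7 cut set(s).
Interlocking logic fails [OR]: union of children's cut sets → 4 cut set(s).
Vital path inoperative [AND]: one cut set from each child combined → 1 × 1 × 1 × 4 = 4 cut set(s).
Detection branch unavailable [AND]: one cut set from each child combined → 4 × 1 = 4 cut set(s).
Rail signal shows false clear [OR]: union of children's cut sets → 13 cut set(s).

13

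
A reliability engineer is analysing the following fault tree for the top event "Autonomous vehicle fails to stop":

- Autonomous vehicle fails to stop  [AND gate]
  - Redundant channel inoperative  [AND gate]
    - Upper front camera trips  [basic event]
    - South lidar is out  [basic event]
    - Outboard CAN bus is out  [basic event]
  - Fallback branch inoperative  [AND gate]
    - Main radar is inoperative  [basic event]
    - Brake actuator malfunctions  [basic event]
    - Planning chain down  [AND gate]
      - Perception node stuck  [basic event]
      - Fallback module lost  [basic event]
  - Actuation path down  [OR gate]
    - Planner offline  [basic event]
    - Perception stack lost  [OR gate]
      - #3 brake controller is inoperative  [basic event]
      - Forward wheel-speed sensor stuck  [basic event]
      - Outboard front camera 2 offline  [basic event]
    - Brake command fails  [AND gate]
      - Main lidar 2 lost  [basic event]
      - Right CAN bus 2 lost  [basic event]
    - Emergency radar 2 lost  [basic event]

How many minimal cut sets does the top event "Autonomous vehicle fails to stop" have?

6

Redundant channel inoperative [AND]: one cut set from each child combined → 1 × 1 × 1 = 1 cut set(s).
Planning chain down [AND]: one cut set from each child combined → 1 × 1 = 1 cut set(s).
Fallback branch inoperative [AND]: one cut set from each child combined → 1 × 1 × 1 = 1 cut set(s).
Perception stack lost [OR]: union of children's cut sets → 3 cut set(s).
Brake command fails [AND]: one cut set from each child combined → 1 × 1 = 1 cut set(s).
Actuation path down [OR]: union of children's cut sets → 6 cut set(s).
Autonomous vehicle fails to stop [AND]: one cut set from each child combined → 1 × 1 × 6 = 6 cut set(s).
Minimal cut sets: {Brake actuator malfunctions, Fallback module lost, Main radar is inoperative, Outboard CAN bus is out, Perception node stuck, Planner offline, South lidar is out, Upper front camera trips}; {#3 brake controller is inoperative, Brake actuator malfunctions, Fallback module lost, Main radar is inoperative, Outboard CAN bus is out, Perception node stuck, South lidar is out, Upper front camera trips}; {Brake actuator malfunctions, Fallback module lost, Forward wheel-speed sensor stuck, Main radar is inoperative, Outboard CAN bus is out, Perception node stuck, South lidar is out, Upper front camera trips}; {Brake actuator malfunctions, Fallback module lost, Main radar is inoperative, Outboard CAN bus is out, Outboard front camera 2 offline, Perception node stuck, South lidar is out, Upper front camera trips}; {Brake actuator malfunctions, Fallback module lost, Main lidar 2 lost, Main radar is inoperative, Outboard CAN bus is out, Perception node stuck, Right CAN bus 2 lost, South lidar is out, Upper front camera trips}; {Brake actuator malfunctions, Emergency radar 2 lost, Fallback module lost, Main radar is inoperative, Outboard CAN bus is out, Perception node stuck, South lidar is out, Upper front camera trips}.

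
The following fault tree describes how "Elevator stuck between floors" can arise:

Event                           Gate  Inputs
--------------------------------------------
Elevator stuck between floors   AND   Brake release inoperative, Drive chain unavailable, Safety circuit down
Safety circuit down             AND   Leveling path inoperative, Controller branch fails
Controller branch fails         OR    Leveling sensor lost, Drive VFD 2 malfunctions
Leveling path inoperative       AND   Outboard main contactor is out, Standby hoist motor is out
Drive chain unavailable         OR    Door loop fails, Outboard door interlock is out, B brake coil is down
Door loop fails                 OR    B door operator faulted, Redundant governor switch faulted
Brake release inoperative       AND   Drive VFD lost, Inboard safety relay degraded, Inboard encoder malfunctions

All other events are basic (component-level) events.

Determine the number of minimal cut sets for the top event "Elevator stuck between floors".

Brake release inoperative [AND]: one cut set from each child combined → 1 × 1 × 1 = 1 cut set(s).
Door loop fails [OR]: union of children's cut sets → 2 cut set(s).
Drive chain unavailable [OR]: union of children's cut sets → 4 cut set(s).
Leveling path inoperative [AND]: one cut set from each child combined → 1 × 1 = 1 cut set(s).
Controller branch fails [OR]: union of children's cut sets → 2 cut set(s).
Safety circuit down [AND]: one cut set from each child combined → 1 × 2 = 2 cut set(s).
Elevator stuck between floors [AND]: one cut set from each child combined → 1 × 4 × 2 = 8 cut set(s).
Minimal cut sets: {B door operator faulted, Drive VFD lost, Inboard encoder malfunctions, Inboard safety relay degraded, Leveling sensor lost, Outboard main contactor is out, Standby hoist motor is out}; {B door operator faulted, Drive VFD 2 malfunctions, Drive VFD lost, Inboard encoder malfunctions, Inboard safety relay degraded, Outboard main contactor is out, Standby hoist motor is out}; {Drive VFD lost, Inboard encoder malfunctions, Inboard safety relay degraded, Leveling sensor lost, Outboard main contactor is out, Redundant governor switch faulted, Standby hoist motor is out}; {Drive VFD 2 malfunctions, Drive VFD lost, Inboard encoder malfunctions, Inboard safety relay degraded, Outboard main contactor is out, Redundant governor switch faulted, Standby hoist motor is out}; {Drive VFD lost, Inboard encoder malfunctions, Inboard safety relay degraded, Leveling sensor lost, Outboard door interlock is out, Outboard main contactor is out, Standby hoist motor is out}; {Drive VFD 2 malfunctions, Drive VFD lost, Inboard encoder malfunctions, Inboard safety relay degraded, Outboard door interlock is out, Outboard main contactor is out, Standby hoist motor is out}; {B brake coil is down, Drive VFD lost, Inboard encoder malfunctions, Inboard safety relay degraded, Leveling sensor lost, Outboard main contactor is out, Standby hoist motor is out}; {B brake coil is down, Drive VFD 2 malfunctions, Drive VFD lost, Inboard encoder malfunctions, Inboard safety relay degraded, Outboard main contactor is out, Standby hoist motor is out}.

8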